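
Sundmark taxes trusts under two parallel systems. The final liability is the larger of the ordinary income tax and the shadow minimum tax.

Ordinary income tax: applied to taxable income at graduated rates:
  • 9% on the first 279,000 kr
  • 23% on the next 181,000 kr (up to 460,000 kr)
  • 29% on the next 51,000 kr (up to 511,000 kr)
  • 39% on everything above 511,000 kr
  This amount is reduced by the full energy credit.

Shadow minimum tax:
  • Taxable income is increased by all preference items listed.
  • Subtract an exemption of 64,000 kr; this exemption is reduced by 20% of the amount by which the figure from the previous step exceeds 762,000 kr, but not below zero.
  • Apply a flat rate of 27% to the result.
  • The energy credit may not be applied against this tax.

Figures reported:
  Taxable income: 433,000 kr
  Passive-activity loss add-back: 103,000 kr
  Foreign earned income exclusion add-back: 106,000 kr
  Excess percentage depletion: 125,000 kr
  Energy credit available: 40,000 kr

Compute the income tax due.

190,080 kr

Shadow minimum tax:
  Adjusted income: 433,000 kr + 103,000 kr + 106,000 kr + 125,000 kr = 767,000 kr
  Exemption: 64,000 kr − 20% × (767,000 kr − 762,000 kr) = 64,000 kr − 1,000 kr = 63,000 kr
  Base: 767,000 kr − 63,000 kr = 704,000 kr
  704,000 kr × 27% = 190,080 kr

Ordinary income tax:
  279,000 kr × 9% = 25,110 kr
  154,000 kr × 23% = 35,420 kr
  → 60,530 kr
  Less energy credit 40,000 kr → 20,530 kr

190,080 kr > 20,530 kr, so the shadow minimum tax is the binding amount.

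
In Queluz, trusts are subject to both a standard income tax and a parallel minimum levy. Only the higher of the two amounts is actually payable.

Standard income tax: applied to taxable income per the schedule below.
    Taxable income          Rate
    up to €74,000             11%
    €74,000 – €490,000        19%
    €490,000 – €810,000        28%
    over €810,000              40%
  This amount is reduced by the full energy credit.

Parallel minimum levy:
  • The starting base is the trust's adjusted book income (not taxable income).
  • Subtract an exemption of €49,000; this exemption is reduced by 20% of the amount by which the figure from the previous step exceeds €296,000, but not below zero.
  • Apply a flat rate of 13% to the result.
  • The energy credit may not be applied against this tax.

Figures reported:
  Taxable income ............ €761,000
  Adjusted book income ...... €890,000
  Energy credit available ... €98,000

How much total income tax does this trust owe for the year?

Parallel minimum levy:
  Base (adjusted book income): €890,000
  Exemption: 20% × (€890,000 − €296,000) = €118,800 ≥ €49,000, so the exemption is fully phased out
  Base: €890,000 − €0 = €890,000
  €890,000 × 13% = €115,700

Standard income tax:
  €74,000 × 11% = €8,140
  €416,000 × 19% = €79,040
  €271,000 × 28% = €75,880
  → €163,060
  Less energy credit €98,000 → €65,060

€115,700 > €65,060, so the parallel minimum levy is the binding amount.

€115,700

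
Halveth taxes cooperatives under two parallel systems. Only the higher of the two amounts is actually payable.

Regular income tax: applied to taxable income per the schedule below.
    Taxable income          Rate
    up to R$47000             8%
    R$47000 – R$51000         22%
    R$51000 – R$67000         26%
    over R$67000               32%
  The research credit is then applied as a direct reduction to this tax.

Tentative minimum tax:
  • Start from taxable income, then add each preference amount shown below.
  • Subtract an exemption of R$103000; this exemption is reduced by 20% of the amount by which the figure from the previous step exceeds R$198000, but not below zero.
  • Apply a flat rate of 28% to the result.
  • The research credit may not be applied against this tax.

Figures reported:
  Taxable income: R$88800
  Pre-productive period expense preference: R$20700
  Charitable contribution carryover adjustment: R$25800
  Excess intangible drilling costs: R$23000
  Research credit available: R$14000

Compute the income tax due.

Tentative minimum tax:
  Adjusted income: R$88800 + R$20700 + R$25800 + R$23000 = R$158300
  Exemption: R$158300 ≤ R$198000, so full R$103000 applies
  Base: R$158300 − R$103000 = R$55300
  R$55300 × 28% = R$15484

Regular income tax:
  R$47000 × 8% = R$3760
  R$4000 × 22% = R$880
  R$16000 × 26% = R$4160
  R$21800 × 32% = R$6976
  → R$15776
  Less research credit R$14000 → R$1776

R$15484 > R$1776, so the tentative minimum tax is the binding amount.

R$15484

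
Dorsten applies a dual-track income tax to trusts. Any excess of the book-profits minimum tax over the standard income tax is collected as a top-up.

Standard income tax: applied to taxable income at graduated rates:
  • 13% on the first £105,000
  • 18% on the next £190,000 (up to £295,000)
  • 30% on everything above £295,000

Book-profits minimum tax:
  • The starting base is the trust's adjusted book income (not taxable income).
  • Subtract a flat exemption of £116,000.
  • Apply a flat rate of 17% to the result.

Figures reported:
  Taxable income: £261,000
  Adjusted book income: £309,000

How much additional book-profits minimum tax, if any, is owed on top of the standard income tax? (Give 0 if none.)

£0

Book-profits minimum tax:
  Base (adjusted book income): £309,000
  Less exemption £116,000 → base £193,000
  £193,000 × 17% = £32,810

Standard income tax:
  £105,000 × 13% = £13,650
  £156,000 × 18% = £28,080
  → £41,730

£32,810 ≤ £41,730, so no add-on is due.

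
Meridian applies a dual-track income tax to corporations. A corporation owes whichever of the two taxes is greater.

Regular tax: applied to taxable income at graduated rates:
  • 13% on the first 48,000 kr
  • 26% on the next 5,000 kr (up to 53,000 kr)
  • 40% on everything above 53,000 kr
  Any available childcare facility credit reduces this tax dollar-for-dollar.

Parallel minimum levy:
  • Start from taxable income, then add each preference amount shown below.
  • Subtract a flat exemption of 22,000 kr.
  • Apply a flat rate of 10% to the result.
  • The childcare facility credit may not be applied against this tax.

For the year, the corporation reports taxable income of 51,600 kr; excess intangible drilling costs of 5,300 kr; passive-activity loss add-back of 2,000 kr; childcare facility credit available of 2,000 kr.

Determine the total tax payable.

Parallel minimum levy:
  Adjusted income: 51,600 kr + 5,300 kr + 2,000 kr = 58,900 kr
  Less exemption 22,000 kr → base 36,900 kr
  36,900 kr × 10% = 3,690 kr

Regular tax:
  48,000 kr × 13% = 6,240 kr
  3,600 kr × 26% = 936 kr
  → 7,176 kr
  Less childcare facility credit 2,000 kr → 5,176 kr

5,176 kr > 3,690 kr, so the regular tax governs.

5,176 kr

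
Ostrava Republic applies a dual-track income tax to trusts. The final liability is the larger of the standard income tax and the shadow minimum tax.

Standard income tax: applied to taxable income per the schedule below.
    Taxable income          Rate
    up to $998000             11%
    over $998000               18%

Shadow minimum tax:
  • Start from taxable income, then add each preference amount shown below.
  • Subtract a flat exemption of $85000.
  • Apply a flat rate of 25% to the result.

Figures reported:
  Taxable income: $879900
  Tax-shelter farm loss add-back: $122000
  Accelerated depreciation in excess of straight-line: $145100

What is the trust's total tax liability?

$265500

Standard income tax:
  $879900 × 11% = $96789

Shadow minimum tax:
  Adjusted income: $879900 + $122000 + $145100 = $1147000
  Less exemption $85000 → base $1062000
  $1062000 × 25% = $265500

$265500 > $96789, so the shadow minimum tax is the binding amount.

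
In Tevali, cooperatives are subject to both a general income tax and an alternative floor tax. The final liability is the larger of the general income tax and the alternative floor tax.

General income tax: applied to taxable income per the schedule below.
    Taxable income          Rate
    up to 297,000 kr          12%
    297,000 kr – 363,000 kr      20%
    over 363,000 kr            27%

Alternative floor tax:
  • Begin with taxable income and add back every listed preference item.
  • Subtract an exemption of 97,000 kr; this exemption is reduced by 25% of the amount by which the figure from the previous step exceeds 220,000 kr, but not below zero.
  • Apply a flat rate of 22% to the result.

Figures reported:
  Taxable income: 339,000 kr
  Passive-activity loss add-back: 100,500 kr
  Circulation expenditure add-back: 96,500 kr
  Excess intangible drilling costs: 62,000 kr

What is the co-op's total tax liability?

Alternative floor tax:
  Adjusted income: 339,000 kr + 100,500 kr + 96,500 kr + 62,000 kr = 598,000 kr
  Exemption: 97,000 kr − 25% × (598,000 kr − 220,000 kr) = 97,000 kr − 94,500 kr = 2,500 kr
  Base: 598,000 kr − 2,500 kr = 595,500 kr
  595,500 kr × 22% = 131,010 kr

General income tax:
  297,000 kr × 12% = 35,640 kr
  42,000 kr × 20% = 8,400 kr
  → 44,040 kr

131,010 kr > 44,040 kr, so the alternative floor tax is the binding amount.

131,010 kr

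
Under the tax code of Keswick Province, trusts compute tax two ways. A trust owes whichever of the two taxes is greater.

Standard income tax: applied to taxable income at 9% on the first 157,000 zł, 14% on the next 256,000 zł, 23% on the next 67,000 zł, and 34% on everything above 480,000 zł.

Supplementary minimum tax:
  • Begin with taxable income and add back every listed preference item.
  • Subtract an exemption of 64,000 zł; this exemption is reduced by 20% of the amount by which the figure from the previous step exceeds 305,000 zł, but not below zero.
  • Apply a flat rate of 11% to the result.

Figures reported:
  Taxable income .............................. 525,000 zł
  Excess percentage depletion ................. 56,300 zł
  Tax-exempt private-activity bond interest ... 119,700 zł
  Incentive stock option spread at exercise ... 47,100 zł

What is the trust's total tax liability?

82,291 zł

Standard income tax:
  157,000 zł × 9% = 14,130 zł
  256,000 zł × 14% = 35,840 zł
  67,000 zł × 23% = 15,410 zł
  45,000 zł × 34% = 15,300 zł
  → 80,680 zł

Supplementary minimum tax:
  Adjusted income: 525,000 zł + 56,300 zł + 119,700 zł + 47,100 zł = 748,100 zł
  Exemption: 20% × (748,100 zł − 305,000 zł) = 88,620 zł ≥ 64,000 zł, so the exemption is fully phased out
  Base: 748,100 zł − 0 zł = 748,100 zł
  748,100 zł × 11% = 82,291 zł

82,291 zł > 80,680 zł, so the supplementary minimum tax is the binding amount.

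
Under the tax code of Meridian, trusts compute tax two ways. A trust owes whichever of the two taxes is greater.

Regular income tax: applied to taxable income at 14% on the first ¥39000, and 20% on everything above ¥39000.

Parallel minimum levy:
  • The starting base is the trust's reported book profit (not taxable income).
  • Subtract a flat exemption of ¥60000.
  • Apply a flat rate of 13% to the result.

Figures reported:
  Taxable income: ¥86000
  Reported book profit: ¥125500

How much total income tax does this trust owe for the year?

Regular income tax:
  ¥39000 × 14% = ¥5460
  ¥47000 × 20% = ¥9400
  → ¥14860

Parallel minimum levy:
  Base (reported book profit): ¥125500
  Less exemption ¥60000 → base ¥65500
  ¥65500 × 13% = ¥8515

¥14860 > ¥8515, so the regular income tax governs.

¥14860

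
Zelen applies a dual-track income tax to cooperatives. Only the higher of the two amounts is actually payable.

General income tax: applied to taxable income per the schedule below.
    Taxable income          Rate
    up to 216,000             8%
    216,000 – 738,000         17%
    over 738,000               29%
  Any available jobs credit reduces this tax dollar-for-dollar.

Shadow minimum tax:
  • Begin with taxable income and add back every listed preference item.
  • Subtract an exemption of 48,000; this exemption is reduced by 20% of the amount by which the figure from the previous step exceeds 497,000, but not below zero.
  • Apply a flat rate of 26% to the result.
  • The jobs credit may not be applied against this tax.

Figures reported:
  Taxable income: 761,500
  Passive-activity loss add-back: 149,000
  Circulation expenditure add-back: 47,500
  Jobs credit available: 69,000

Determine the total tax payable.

249,080

General income tax:
  216,000 × 8% = 17,280
  522,000 × 17% = 88,740
  23,500 × 29% = 6,815
  → 112,835
  Less jobs credit 69,000 → 43,835

Shadow minimum tax:
  Adjusted income: 761,500 + 149,000 + 47,500 = 958,000
  Exemption: 20% × (958,000 − 497,000) = 92,200 ≥ 48,000, so the exemption is fully phased out
  Base: 958,000 − 0 = 958,000
  958,000 × 26% = 249,080

249,080 > 43,835, so the shadow minimum tax is the binding amount.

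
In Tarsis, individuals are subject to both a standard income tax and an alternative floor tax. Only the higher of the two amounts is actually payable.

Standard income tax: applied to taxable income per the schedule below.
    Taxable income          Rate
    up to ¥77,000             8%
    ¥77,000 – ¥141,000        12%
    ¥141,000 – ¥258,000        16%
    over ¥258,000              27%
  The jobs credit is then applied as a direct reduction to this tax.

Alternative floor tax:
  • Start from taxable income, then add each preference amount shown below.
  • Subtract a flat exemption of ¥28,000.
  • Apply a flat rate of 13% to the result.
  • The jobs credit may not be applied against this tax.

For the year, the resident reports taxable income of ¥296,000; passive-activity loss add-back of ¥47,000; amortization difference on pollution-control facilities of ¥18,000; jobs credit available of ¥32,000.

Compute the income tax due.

Standard income tax:
  ¥77,000 × 8% = ¥6,160
  ¥64,000 × 12% = ¥7,680
  ¥117,000 × 16% = ¥18,720
  ¥38,000 × 27% = ¥10,260
  → ¥42,820
  Less jobs credit ¥32,000 → ¥10,820

Alternative floor tax:
  Adjusted income: ¥296,000 + ¥47,000 + ¥18,000 = ¥361,000
  Less exemption ¥28,000 → base ¥333,000
  ¥333,000 × 13% = ¥43,290

¥43,290 > ¥10,820, so the alternative floor tax is the binding amount.

¥43,290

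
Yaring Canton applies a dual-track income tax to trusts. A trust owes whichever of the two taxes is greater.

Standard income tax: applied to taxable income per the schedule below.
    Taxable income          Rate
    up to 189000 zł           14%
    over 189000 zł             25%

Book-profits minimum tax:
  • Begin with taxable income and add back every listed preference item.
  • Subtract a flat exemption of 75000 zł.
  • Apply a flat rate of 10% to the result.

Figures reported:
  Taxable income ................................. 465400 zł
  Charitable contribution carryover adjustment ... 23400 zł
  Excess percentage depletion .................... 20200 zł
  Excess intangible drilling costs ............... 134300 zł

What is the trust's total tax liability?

Book-profits minimum tax:
  Adjusted income: 465400 zł + 23400 zł + 20200 zł + 134300 zł = 643300 zł
  Less exemption 75000 zł → base 568300 zł
  568300 zł × 10% = 56830 zł

Standard income tax:
  189000 zł × 14% = 26460 zł
  276400 zł × 25% = 69100 zł
  → 95560 zł

95560 zł > 56830 zł, so the standard income tax governs.

95560 zł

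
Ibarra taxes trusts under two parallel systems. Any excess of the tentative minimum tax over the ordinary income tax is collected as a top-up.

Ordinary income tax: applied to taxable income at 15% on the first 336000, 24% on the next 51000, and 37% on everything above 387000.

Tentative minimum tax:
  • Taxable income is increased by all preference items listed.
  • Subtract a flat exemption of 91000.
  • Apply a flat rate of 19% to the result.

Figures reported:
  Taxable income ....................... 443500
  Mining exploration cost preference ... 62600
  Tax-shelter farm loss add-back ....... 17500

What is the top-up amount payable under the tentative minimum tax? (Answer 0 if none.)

Tentative minimum tax:
  Adjusted income: 443500 + 62600 + 17500 = 523600
  Less exemption 91000 → base 432600
  432600 × 19% = 82194

Ordinary income tax:
  336000 × 15% = 50400
  51000 × 24% = 12240
  56500 × 37% = 20905
  → 83545

82194 ≤ 83545, so no add-on is due.

0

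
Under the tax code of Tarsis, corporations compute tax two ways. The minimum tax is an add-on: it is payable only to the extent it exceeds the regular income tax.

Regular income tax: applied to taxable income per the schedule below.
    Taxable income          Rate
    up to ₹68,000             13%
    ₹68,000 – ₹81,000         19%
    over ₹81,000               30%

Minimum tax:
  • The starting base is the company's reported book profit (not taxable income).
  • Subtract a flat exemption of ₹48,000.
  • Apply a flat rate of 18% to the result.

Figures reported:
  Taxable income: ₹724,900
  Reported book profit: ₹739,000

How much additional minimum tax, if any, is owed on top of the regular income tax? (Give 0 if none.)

Minimum tax:
  Base (reported book profit): ₹739,000
  Less exemption ₹48,000 → base ₹691,000
  ₹691,000 × 18% = ₹124,380

Regular income tax:
  ₹68,000 × 13% = ₹8,840
  ₹13,000 × 19% = ₹2,470
  ₹643,900 × 30% = ₹193,170
  → ₹204,480

₹124,380 ≤ ₹204,480, so no add-on is due.

₹0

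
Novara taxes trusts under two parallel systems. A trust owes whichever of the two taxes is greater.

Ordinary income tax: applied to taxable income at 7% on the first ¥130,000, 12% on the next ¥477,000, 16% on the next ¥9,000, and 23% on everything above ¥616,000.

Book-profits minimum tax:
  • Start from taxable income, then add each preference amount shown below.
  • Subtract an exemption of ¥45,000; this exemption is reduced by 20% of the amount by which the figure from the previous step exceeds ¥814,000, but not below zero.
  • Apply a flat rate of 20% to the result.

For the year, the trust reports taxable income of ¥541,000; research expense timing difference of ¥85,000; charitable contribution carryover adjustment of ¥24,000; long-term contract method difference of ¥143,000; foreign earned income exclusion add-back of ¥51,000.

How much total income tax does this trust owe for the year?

¥161,000

Ordinary income tax:
  ¥130,000 × 7% = ¥9,100
  ¥411,000 × 12% = ¥49,320
  → ¥58,420

Book-profits minimum tax:
  Adjusted income: ¥541,000 + ¥85,000 + ¥24,000 + ¥143,000 + ¥51,000 = ¥844,000
  Exemption: ¥45,000 − 20% × (¥844,000 − ¥814,000) = ¥45,000 − ¥6,000 = ¥39,000
  Base: ¥844,000 − ¥39,000 = ¥805,000
  ¥805,000 × 20% = ¥161,000

¥161,000 > ¥58,420, so the book-profits minimum tax is the binding amount.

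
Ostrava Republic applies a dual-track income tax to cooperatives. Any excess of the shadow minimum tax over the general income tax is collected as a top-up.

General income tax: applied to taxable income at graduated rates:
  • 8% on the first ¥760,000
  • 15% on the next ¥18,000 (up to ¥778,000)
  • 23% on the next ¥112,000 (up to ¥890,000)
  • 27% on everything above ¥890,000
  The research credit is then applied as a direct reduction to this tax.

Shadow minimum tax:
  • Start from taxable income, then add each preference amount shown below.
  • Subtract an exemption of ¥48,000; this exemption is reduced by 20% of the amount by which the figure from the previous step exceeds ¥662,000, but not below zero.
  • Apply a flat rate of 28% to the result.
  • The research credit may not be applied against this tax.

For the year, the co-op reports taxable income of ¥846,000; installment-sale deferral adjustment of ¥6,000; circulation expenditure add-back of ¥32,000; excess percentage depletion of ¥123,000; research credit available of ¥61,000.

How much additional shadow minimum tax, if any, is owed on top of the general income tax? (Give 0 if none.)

¥263,820

Shadow minimum tax:
  Adjusted income: ¥846,000 + ¥6,000 + ¥32,000 + ¥123,000 = ¥1,007,000
  Exemption: 20% × (¥1,007,000 − ¥662,000) = ¥69,000 ≥ ¥48,000, so the exemption is fully phased out
  Base: ¥1,007,000 − ¥0 = ¥1,007,000
  ¥1,007,000 × 28% = ¥281,960

General income tax:
  ¥760,000 × 8% = ¥60,800
  ¥18,000 × 15% = ¥2,700
  ¥68,000 × 23% = ¥15,640
  → ¥79,140
  Less research credit ¥61,000 → ¥18,140

Excess of shadow minimum tax over general income tax: ¥281,960 − ¥18,140 = ¥263,820.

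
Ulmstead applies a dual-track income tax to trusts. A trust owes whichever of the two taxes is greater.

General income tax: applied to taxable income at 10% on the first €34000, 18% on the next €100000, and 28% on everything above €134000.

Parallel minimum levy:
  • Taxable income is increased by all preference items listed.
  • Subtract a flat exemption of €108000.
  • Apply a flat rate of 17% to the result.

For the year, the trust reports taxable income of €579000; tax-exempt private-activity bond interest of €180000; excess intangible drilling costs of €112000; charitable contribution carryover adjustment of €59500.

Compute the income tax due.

€146000

Parallel minimum levy:
  Adjusted income: €579000 + €180000 + €112000 + €59500 = €930500
  Less exemption €108000 → base €822500
  €822500 × 17% = €139825

General income tax:
  €34000 × 10% = €3400
  €100000 × 18% = €18000
  €445000 × 28% = €124600
  → €146000

€146000 > €139825, so the general income tax governs.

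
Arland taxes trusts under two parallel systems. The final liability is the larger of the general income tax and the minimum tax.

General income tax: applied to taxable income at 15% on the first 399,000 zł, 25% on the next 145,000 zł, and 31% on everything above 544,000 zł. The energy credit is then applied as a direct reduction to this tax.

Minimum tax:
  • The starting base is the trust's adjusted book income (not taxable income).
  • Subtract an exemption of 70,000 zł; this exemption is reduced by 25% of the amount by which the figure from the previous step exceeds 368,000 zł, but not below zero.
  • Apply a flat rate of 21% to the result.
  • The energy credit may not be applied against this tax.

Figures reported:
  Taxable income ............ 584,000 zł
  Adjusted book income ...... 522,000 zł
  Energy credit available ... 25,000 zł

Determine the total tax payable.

General income tax:
  399,000 zł × 15% = 59,850 zł
  145,000 zł × 25% = 36,250 zł
  40,000 zł × 31% = 12,400 zł
  → 108,500 zł
  Less energy credit 25,000 zł → 83,500 zł

Minimum tax:
  Base (adjusted book income): 522,000 zł
  Exemption: 70,000 zł − 25% × (522,000 zł − 368,000 zł) = 70,000 zł − 38,500 zł = 31,500 zł
  Base: 522,000 zł − 31,500 zł = 490,500 zł
  490,500 zł × 21% = 103,005 zł

103,005 zł > 83,500 zł, so the minimum tax is the binding amount.

103,005 zł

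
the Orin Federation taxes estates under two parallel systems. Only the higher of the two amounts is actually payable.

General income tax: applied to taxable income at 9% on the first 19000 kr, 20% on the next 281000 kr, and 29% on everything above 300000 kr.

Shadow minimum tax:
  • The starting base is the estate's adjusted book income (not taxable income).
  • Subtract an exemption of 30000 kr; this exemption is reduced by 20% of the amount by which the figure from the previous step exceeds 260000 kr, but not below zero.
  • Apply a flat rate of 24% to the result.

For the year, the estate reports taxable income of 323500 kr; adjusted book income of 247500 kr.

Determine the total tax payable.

64725 kr

Shadow minimum tax:
  Base (adjusted book income): 247500 kr
  Exemption: 247500 kr ≤ 260000 kr, so full 30000 kr applies
  Base: 247500 kr − 30000 kr = 217500 kr
  217500 kr × 24% = 52200 kr

General income tax:
  19000 kr × 9% = 1710 kr
  281000 kr × 20% = 56200 kr
  23500 kr × 29% = 6815 kr
  → 64725 kr

64725 kr > 52200 kr, so the general income tax governs.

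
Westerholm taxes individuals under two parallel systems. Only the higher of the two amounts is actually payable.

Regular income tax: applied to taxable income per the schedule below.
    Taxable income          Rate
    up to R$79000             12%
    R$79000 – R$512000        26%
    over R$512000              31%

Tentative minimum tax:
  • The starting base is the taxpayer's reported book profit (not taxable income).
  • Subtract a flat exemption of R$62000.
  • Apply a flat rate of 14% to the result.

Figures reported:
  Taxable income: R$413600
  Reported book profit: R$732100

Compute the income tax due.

R$96476

Tentative minimum tax:
  Base (reported book profit): R$732100
  Less exemption R$62000 → base R$670100
  R$670100 × 14% = R$93814

Regular income tax:
  R$79000 × 12% = R$9480
  R$334600 × 26% = R$86996
  → R$96476

R$96476 > R$93814, so the regular income tax governs.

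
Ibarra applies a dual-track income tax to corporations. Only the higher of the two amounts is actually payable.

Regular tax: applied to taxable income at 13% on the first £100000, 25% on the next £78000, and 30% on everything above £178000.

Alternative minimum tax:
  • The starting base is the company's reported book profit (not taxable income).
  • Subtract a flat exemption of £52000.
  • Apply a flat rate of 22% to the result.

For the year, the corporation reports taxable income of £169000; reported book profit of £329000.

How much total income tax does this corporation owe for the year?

Regular tax:
  £100000 × 13% = £13000
  £69000 × 25% = £17250
  → £30250

Alternative minimum tax:
  Base (reported book profit): £329000
  Less exemption £52000 → base £277000
  £277000 × 22% = £60940

£60940 > £30250, so the alternative minimum tax is the binding amount.

£60940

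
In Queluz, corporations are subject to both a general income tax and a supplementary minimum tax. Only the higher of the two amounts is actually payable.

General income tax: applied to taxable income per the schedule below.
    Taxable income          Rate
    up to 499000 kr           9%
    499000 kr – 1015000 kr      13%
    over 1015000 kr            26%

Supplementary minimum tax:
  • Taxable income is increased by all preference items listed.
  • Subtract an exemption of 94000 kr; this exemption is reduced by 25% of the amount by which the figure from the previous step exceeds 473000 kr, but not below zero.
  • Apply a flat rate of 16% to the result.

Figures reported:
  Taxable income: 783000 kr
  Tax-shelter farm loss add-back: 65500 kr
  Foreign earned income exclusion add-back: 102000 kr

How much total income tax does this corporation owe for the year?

152080 kr

Supplementary minimum tax:
  Adjusted income: 783000 kr + 65500 kr + 102000 kr = 950500 kr
  Exemption: 25% × (950500 kr − 473000 kr) = 119375 kr ≥ 94000 kr, so the exemption is fully phased out
  Base: 950500 kr − 0 kr = 950500 kr
  950500 kr × 16% = 152080 kr

General income tax:
  499000 kr × 9% = 44910 kr
  284000 kr × 13% = 36920 kr
  → 81830 kr

152080 kr > 81830 kr, so the supplementary minimum tax is the binding amount.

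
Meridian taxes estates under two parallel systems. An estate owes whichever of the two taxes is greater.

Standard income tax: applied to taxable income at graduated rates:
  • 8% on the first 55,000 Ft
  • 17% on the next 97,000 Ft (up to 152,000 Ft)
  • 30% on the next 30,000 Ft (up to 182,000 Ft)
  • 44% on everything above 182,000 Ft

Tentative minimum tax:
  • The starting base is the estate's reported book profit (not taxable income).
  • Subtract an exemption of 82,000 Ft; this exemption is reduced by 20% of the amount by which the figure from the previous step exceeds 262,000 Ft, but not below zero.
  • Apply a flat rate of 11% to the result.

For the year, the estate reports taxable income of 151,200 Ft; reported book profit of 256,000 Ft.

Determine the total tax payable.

20,754 Ft

Tentative minimum tax:
  Base (reported book profit): 256,000 Ft
  Exemption: 256,000 Ft ≤ 262,000 Ft, so full 82,000 Ft applies
  Base: 256,000 Ft − 82,000 Ft = 174,000 Ft
  174,000 Ft × 11% = 19,140 Ft

Standard income tax:
  55,000 Ft × 8% = 4,400 Ft
  96,200 Ft × 17% = 16,354 Ft
  → 20,754 Ft

20,754 Ft > 19,140 Ft, so the standard income tax governs.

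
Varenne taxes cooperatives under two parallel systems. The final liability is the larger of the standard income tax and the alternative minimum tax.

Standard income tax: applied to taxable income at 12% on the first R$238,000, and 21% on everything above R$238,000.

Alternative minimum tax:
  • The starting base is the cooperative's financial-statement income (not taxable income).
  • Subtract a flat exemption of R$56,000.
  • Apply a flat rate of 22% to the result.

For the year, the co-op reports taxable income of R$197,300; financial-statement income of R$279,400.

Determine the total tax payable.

R$49,148

Standard income tax:
  R$197,300 × 12% = R$23,676

Alternative minimum tax:
  Base (financial-statement income): R$279,400
  Less exemption R$56,000 → base R$223,400
  R$223,400 × 22% = R$49,148

R$49,148 > R$23,676, so the alternative minimum tax is the binding amount.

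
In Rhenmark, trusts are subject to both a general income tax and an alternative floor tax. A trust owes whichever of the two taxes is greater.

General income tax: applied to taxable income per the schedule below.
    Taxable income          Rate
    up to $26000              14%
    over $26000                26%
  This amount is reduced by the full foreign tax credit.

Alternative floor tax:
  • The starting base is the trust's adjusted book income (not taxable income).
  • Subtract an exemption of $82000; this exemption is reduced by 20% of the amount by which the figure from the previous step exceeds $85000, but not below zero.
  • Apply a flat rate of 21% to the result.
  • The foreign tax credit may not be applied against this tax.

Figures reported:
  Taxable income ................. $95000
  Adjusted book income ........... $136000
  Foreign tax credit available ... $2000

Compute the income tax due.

General income tax:
  $26000 × 14% = $3640
  $69000 × 26% = $17940
  → $21580
  Less foreign tax credit $2000 → $19580

Alternative floor tax:
  Base (adjusted book income): $136000
  Exemption: $82000 − 20% × ($136000 − $85000) = $82000 − $10200 = $71800
  Base: $136000 − $71800 = $64200
  $64200 × 21% = $13482

$19580 > $13482, so the general income tax governs.

$19580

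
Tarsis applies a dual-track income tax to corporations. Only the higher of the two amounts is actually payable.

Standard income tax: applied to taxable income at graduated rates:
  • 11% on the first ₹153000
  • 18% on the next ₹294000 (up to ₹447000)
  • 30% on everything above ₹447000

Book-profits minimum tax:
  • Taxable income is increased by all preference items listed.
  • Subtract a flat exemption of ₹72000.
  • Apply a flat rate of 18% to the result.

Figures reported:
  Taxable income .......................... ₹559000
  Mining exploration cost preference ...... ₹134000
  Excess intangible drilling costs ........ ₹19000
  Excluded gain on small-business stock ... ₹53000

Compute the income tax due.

Book-profits minimum tax:
  Adjusted income: ₹559000 + ₹134000 + ₹19000 + ₹53000 = ₹765000
  Less exemption ₹72000 → base ₹693000
  ₹693000 × 18% = ₹124740

Standard income tax:
  ₹153000 × 11% = ₹16830
  ₹294000 × 18% = ₹52920
  ₹112000 × 30% = ₹33600
  → ₹103350

₹124740 > ₹103350, so the book-profits minimum tax is the binding amount.

₹124740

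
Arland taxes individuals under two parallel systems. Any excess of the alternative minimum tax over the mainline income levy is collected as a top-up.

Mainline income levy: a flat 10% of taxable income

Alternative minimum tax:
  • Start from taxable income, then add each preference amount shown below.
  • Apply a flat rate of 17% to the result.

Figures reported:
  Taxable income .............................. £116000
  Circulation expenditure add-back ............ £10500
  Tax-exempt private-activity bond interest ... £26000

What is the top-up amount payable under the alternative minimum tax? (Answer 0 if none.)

Alternative minimum tax:
  Adjusted income: £116000 + £10500 + £26000 = £152500
  £152500 × 17% = £25925

Mainline income levy:
  £116000 × 10% = £11600

Excess of alternative minimum tax over mainline income levy: £25925 − £11600 = £14325.

£14325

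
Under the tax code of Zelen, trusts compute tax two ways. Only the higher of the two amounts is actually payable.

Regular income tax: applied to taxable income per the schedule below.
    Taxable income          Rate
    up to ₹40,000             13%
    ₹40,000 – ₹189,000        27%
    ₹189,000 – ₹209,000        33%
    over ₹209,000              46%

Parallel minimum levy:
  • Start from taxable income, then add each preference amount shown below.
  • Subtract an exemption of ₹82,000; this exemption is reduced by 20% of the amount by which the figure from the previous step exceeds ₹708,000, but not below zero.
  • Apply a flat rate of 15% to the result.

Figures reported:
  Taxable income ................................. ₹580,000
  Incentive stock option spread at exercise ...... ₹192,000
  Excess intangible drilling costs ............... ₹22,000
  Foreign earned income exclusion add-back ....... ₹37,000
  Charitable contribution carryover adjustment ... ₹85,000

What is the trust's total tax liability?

₹222,690

Parallel minimum levy:
  Adjusted income: ₹580,000 + ₹192,000 + ₹22,000 + ₹37,000 + ₹85,000 = ₹916,000
  Exemption: ₹82,000 − 20% × (₹916,000 − ₹708,000) = ₹82,000 − ₹41,600 = ₹40,400
  Base: ₹916,000 − ₹40,400 = ₹875,600
  ₹875,600 × 15% = ₹131,340

Regular income tax:
  ₹40,000 × 13% = ₹5,200
  ₹149,000 × 27% = ₹40,230
  ₹20,000 × 33% = ₹6,600
  ₹371,000 × 46% = ₹170,660
  → ₹222,690

₹222,690 > ₹131,340, so the regular income tax governs.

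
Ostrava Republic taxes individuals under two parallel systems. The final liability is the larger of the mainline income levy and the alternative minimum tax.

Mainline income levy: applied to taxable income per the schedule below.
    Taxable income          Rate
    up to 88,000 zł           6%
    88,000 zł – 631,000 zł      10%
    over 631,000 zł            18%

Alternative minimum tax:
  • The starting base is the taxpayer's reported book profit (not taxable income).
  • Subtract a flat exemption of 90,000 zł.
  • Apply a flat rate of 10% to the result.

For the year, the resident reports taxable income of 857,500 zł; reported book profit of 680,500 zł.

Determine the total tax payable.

Mainline income levy:
  88,000 zł × 6% = 5,280 zł
  543,000 zł × 10% = 54,300 zł
  226,500 zł × 18% = 40,770 zł
  → 100,350 zł

Alternative minimum tax:
  Base (reported book profit): 680,500 zł
  Less exemption 90,000 zł → base 590,500 zł
  590,500 zł × 10% = 59,050 zł

100,350 zł > 59,050 zł, so the mainline income levy governs.

100,350 zł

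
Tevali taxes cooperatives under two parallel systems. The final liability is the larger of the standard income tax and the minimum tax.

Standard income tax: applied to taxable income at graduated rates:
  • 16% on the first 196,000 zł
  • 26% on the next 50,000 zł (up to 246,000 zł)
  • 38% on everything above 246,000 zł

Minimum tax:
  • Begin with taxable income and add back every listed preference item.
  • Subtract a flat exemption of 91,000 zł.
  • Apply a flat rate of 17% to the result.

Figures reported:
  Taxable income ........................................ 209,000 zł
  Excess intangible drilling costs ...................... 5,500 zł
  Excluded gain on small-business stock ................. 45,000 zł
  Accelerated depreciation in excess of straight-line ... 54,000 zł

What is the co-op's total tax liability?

Standard income tax:
  196,000 zł × 16% = 31,360 zł
  13,000 zł × 26% = 3,380 zł
  → 34,740 zł

Minimum tax:
  Adjusted income: 209,000 zł + 5,500 zł + 45,000 zł + 54,000 zł = 313,500 zł
  Less exemption 91,000 zł → base 222,500 zł
  222,500 zł × 17% = 37,825 zł

37,825 zł > 34,740 zł, so the minimum tax is the binding amount.

37,825 zł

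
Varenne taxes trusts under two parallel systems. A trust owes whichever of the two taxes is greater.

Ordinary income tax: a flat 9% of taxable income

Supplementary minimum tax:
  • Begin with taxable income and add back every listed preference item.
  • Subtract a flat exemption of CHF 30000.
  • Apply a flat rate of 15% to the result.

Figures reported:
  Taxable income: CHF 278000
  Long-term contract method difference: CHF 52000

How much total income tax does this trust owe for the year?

CHF 45000

Supplementary minimum tax:
  Adjusted income: CHF 278000 + CHF 52000 = CHF 330000
  Less exemption CHF 30000 → base CHF 300000
  CHF 300000 × 15% = CHF 45000

Ordinary income tax:
  CHF 278000 × 9% = CHF 25020

CHF 45000 > CHF 25020, so the supplementary minimum tax is the binding amount.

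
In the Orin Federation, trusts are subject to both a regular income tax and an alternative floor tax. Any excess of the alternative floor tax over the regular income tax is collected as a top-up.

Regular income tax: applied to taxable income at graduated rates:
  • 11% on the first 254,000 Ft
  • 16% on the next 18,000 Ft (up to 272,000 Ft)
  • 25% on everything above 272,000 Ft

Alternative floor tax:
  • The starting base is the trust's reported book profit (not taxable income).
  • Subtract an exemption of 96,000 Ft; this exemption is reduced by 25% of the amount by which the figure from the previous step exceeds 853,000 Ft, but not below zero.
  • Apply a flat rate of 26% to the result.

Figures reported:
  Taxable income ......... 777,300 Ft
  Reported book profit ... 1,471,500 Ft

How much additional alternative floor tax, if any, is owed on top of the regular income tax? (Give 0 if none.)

225,445 Ft

Regular income tax:
  254,000 Ft × 11% = 27,940 Ft
  18,000 Ft × 16% = 2,880 Ft
  505,300 Ft × 25% = 126,325 Ft
  → 157,145 Ft

Alternative floor tax:
  Base (reported book profit): 1,471,500 Ft
  Exemption: 25% × (1,471,500 Ft − 853,000 Ft) = 154,625 Ft ≥ 96,000 Ft, so the exemption is fully phased out
  Base: 1,471,500 Ft − 0 Ft = 1,471,500 Ft
  1,471,500 Ft × 26% = 382,590 Ft

Excess of alternative floor tax over regular income tax: 382,590 Ft − 157,145 Ft = 225,445 Ft.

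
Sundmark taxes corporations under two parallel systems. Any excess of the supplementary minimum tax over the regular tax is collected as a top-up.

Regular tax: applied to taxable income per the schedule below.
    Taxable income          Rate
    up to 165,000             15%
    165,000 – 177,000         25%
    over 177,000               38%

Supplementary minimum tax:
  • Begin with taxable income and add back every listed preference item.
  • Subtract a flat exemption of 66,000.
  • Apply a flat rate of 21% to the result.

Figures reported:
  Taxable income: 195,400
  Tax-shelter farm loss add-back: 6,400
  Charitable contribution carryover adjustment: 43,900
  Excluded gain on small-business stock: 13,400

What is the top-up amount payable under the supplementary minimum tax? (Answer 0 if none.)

5,809

Regular tax:
  165,000 × 15% = 24,750
  12,000 × 25% = 3,000
  18,400 × 38% = 6,992
  → 34,742

Supplementary minimum tax:
  Adjusted income: 195,400 + 6,400 + 43,900 + 13,400 = 259,100
  Less exemption 66,000 → base 193,100
  193,100 × 21% = 40,551

Excess of supplementary minimum tax over regular tax: 40,551 − 34,742 = 5,809.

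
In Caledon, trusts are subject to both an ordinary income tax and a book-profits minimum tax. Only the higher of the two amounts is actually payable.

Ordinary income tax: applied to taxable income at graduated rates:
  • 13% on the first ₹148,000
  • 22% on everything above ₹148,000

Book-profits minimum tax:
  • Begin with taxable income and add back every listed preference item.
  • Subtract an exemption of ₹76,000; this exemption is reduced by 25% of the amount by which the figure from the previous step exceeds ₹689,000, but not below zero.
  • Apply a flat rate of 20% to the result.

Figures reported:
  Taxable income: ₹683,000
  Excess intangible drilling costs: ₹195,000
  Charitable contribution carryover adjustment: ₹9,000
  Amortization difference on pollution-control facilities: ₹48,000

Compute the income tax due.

₹184,100

Ordinary income tax:
  ₹148,000 × 13% = ₹19,240
  ₹535,000 × 22% = ₹117,700
  → ₹136,940

Book-profits minimum tax:
  Adjusted income: ₹683,000 + ₹195,000 + ₹9,000 + ₹48,000 = ₹935,000
  Exemption: ₹76,000 − 25% × (₹935,000 − ₹689,000) = ₹76,000 − ₹61,500 = ₹14,500
  Base: ₹935,000 − ₹14,500 = ₹920,500
  ₹920,500 × 20% = ₹184,100

₹184,100 > ₹136,940, so the book-profits minimum tax is the binding amount.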